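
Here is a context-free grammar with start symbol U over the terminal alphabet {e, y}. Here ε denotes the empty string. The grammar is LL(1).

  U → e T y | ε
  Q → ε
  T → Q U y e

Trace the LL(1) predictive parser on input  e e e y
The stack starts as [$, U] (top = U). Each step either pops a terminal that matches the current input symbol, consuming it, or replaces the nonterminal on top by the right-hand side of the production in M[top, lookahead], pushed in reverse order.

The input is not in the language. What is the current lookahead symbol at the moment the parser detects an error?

      Stack                    Input      Action
   1  $ U                      e e e y $  expand U → e T y
   2  $ y T e                  e e e y $  match e
   3  $ y T                    e e y $    expand T → Q U y e
   4  $ y e y U Q              e e y $    expand Q → ε
   5  $ y e y U                e e y $    expand U → e T y
   6  $ y e y y T e            e e y $    match e
   7  $ y e y y T              e y $      expand T → Q U y e
   8  $ y e y y e y U Q        e y $      expand Q → ε
   9  $ y e y y e y U          e y $      expand U → e T y
  10  $ y e y y e y y T e      e y $      match e
  11  $ y e y y e y y T        y $        expand T → Q U y e
  12  $ y e y y e y y e y U Q  y $        expand Q → ε
  13  $ y e y y e y y e y U    y $        expand U → ε
  14  $ y e y y e y y e y      y $        match y
  15  $ y e y y e y y e        $          error: top is terminal e but lookahead is $

$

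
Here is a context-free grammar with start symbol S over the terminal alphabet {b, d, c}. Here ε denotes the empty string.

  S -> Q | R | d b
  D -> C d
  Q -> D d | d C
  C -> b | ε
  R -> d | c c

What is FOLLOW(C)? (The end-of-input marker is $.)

FIRST(C): from C->b we get {b}; from C->ε we get {ε}. So FIRST(C) = {ε, b}.
FIRST(R): from R->d we get {d}; from R->c c we get {c}. So FIRST(R) = {c, d}.
FIRST(D): from D->C d we get {b, d}. So FIRST(D) = {b, d}.
FIRST(Q): from Q->D d we get {b, d}; from Q->d C we get {d}. So FIRST(Q) = {b, d}.
FIRST(S): from S->Q we get {b, d}; from S->R we get {c, d}; from S->d b we get {d}. So FIRST(S) = {b, c, d}.
FOLLOW(S) includes $ since S is the start symbol.
FOLLOW(S): S appears on no right-hand side. Thus FOLLOW(S) = {$}.
FOLLOW(D): in Q->D d, D is followed by d with FIRST {d}. Thus FOLLOW(D) = {d}.
FOLLOW(Q): in S->Q, the suffix after Q is empty, so FOLLOW(Q) ⊇ FOLLOW(S) = {$}. Thus FOLLOW(Q) = {$}.
FOLLOW(C): in D->C d, C is followed by d with FIRST {d}; in Q->d C, the suffix after C is empty, so FOLLOW(C) ⊇ FOLLOW(Q) = {$}. Thus FOLLOW(C) = {$, d}.
FOLLOW(R): in S->R, the suffix after R is empty, so FOLLOW(R) ⊇ FOLLOW(S) = {$}. Thus FOLLOW(R) = {$}.

{$, d}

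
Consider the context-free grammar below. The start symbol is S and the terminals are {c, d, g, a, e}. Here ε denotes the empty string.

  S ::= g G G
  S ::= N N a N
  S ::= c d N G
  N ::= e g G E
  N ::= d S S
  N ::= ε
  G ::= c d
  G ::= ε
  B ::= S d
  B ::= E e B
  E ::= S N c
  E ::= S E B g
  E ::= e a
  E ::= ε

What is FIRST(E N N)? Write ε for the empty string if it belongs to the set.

{ε, a, c, d, e, g}

FIRST(N): from N::=e g G E we get {e}; from N::=d S S we get {d}; from N::=ε we get {ε}. So FIRST(N) = {ε, d, e}.
FIRST(G): from G::=c d we get {c}; from G::=ε we get {ε}. So FIRST(G) = {ε, c}.
FIRST(S): from S::=g G G we get {g}; from S::=N N a N we get {a, d, e}; from S::=c d N G we get {c}. So FIRST(S) = {a, c, d, e, g}.
FIRST(E): from E::=S N c we get {a, c, d, e, g}; from E::=S E B g we get {a, c, d, e, g}; from E::=e a we get {e}; from E::=ε we get {ε}. So FIRST(E) = {ε, a, c, d, e, g}.
FIRST(B): from B::=S d we get {a, c, d, e, g}; from B::=E e B we get {a, c, d, e, g}. So FIRST(B) = {a, c, d, e, g}.
FIRST(E N N): take FIRST of each symbol in turn, carrying on past any symbol whose FIRST contains ε; result {ε, a, c, d, e, g}.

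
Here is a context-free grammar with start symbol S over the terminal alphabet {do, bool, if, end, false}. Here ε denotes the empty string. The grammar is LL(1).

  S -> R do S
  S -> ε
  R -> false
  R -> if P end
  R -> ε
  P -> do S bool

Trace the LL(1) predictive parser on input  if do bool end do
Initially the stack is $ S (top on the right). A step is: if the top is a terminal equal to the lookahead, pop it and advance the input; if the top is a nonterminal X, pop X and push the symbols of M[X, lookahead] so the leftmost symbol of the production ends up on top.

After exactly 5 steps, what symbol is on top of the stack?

S

step 1: stack=$ S  input=if do bool end do $  — expand S -> R do S
step 2: stack=$ S do R  input=if do bool end do $  — expand R -> if P end
step 3: stack=$ S do end P if  input=if do bool end do $  — match if
step 4: stack=$ S do end P  input=do bool end do $  — expand P -> do S bool
step 5: stack=$ S do end bool S do  input=do bool end do $  — match do
Stack after step 5: $ S do end bool S (top = S).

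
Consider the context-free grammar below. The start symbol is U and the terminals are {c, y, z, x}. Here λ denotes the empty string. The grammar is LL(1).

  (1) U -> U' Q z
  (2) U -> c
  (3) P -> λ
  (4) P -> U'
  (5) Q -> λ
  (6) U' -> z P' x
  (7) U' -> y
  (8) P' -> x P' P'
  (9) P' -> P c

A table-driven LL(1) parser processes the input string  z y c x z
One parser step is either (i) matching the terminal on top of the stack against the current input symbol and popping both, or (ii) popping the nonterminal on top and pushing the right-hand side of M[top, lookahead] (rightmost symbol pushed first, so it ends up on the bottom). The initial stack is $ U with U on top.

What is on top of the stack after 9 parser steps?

     Stack         Input        Action
  1  $ U           z y c x z $  expand U -> U' Q z
  2  $ z Q U'      z y c x z $  expand U' -> z P' x
  3  $ z Q x P' z  z y c x z $  match z
  4  $ z Q x P'    y c x z $    expand P' -> P c
  5  $ z Q x c P   y c x z $    expand P -> U'
  6  $ z Q x c U'  y c x z $    expand U' -> y
  7  $ z Q x c y   y c x z $    match y
  8  $ z Q x c     c x z $      match c
  9  $ z Q x       x z $        match x
Stack after step 9: $ z Q (top = Q).

Q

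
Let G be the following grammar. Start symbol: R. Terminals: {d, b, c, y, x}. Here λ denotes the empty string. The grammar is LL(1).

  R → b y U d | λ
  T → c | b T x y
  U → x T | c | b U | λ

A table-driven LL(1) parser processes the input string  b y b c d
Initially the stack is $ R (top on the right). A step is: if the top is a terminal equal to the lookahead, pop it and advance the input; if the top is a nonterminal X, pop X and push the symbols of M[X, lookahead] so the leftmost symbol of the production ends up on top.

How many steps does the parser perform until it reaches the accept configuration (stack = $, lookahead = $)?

8

     Stack      Input        Action
  1  $ R        b y b c d $  expand R → b y U d
  2  $ d U y b  b y b c d $  match b
  3  $ d U y    y b c d $    match y
  4  $ d U      b c d $      expand U → b U
  5  $ d U b    b c d $      match b
  6  $ d U      c d $        expand U → c
  7  $ d c      c d $        match c
  8  $ d        d $          match d
Accept reached after 8 steps.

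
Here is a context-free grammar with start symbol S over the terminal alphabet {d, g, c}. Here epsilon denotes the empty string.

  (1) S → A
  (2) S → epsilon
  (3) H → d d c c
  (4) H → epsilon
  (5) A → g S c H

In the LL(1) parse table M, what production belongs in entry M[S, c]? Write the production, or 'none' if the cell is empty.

FIRST(H): from H→d d c c we get {d}; from H→epsilon we get {epsilon}. So FIRST(H) = {epsilon, d}.
FIRST(A): from A→g S c H we get {g}. So FIRST(A) = {g}.
FIRST(S): from S→A we get {g}; from S→epsilon we get {epsilon}. So FIRST(S) = {epsilon, g}.
FOLLOW(S) includes $ since S is the start symbol.
FOLLOW(S): in A→g S c H, S is followed by c H with FIRST {c}. Thus FOLLOW(S) = {$, c}.
For S → A: FIRST(A) = {g}, so it goes in M[S, t] for t ∈ {g}.
For S → epsilon: FIRST(epsilon) = {epsilon}, so it goes in M[S, t] for t ∈ {}; since epsilon ∈ FIRST, also for every t ∈ FOLLOW(S) = {$, c}.

S → epsilon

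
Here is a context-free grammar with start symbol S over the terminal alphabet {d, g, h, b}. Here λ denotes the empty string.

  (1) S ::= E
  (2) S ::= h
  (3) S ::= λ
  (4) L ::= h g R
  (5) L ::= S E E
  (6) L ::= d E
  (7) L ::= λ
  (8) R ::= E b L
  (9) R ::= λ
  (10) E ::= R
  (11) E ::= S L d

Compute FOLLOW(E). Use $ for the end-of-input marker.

FIRST(S): from S::=E we get {λ, b, d, h}; from S::=h we get {h}; from S::=λ we get {λ}. So FIRST(S) = {λ, b, d, h}.
FIRST(L): from L::=h g R we get {h}; from L::=S E E we get {λ, b, d, h}; from L::=d E we get {d}; from L::=λ we get {λ}. So FIRST(L) = {λ, b, d, h}.
FIRST(R): from R::=E b L we get {b, d, h}; from R::=λ we get {λ}. So FIRST(R) = {λ, b, d, h}.
FIRST(E): from E::=R we get {λ, b, d, h}; from E::=S L d we get {b, d, h}. So FIRST(E) = {λ, b, d, h}.
FOLLOW(S) includes $ since S is the start symbol.
FOLLOW(S): in L::=S E E, S is followed by E E with FIRST {λ, b, d, h}; in L::=S E E, the suffix after S is nullable, so FOLLOW(S) ⊇ FOLLOW(L) = {$, b, d, h}; in E::=S L d, S is followed by L d with FIRST {b, d, h}. Thus FOLLOW(S) = {$, b, d, h}.
FOLLOW(L): in R::=E b L, the suffix after L is empty, so FOLLOW(L) ⊇ FOLLOW(R) = {$, b, d, h}; in E::=S L d, L is followed by d with FIRST {d}. Thus FOLLOW(L) = {$, b, d, h}.
FOLLOW(E): in S::=E, the suffix after E is empty, so FOLLOW(E) ⊇ FOLLOW(S) = {$, b, d, h}; in L::=S E E (occurrence 1), E is followed by E with FIRST {λ, b, d, h}; in L::=S E E (occurrence 1), the suffix after E is nullable, so FOLLOW(E) ⊇ FOLLOW(L) = {$, b, d, h}; in L::=S E E (occurrence 2), the suffix after E is empty, so FOLLOW(E) ⊇ FOLLOW(L) = {$, b, d, h}; in L::=d E, the suffix after E is empty, so FOLLOW(E) ⊇ FOLLOW(L) = {$, b, d, h}; in R::=E b L, E is followed by b L with FIRST {b}. Thus FOLLOW(E) = {$, b, d, h}.
FOLLOW(R): in L::=h g R, the suffix after R is empty, so FOLLOW(R) ⊇ FOLLOW(L) = {$, b, d, h}; in E::=R, the suffix after R is empty, so FOLLOW(R) ⊇ FOLLOW(E) = {$, b, d, h}. Thus FOLLOW(R) = {$, b, d, h}.

{$, b, d, h}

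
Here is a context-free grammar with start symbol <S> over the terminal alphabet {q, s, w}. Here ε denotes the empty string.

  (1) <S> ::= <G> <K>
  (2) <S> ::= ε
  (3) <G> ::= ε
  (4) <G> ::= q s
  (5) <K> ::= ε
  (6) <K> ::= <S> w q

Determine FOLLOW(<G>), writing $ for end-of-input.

FIRST(<G>) = {ε, q}
FIRST(<S>) = {ε, q, w}  (via <G> <K>)
FIRST(<K>) = {ε, q, w}  (via <S> w q)
FOLLOW(<S>) includes $ since <S> is the start symbol.
FOLLOW(<S>): in <K>::=<S> w q, <S> is followed by w q with FIRST {w}. Thus FOLLOW(<S>) = {$, w}.
FOLLOW(<G>): in <S>::=<G> <K>, <G> is followed by <K> with FIRST {ε, q, w}; in <S>::=<G> <K>, the suffix after <G> is nullable, so FOLLOW(<G>) ⊇ FOLLOW(<S>) = {$, w}. Thus FOLLOW(<G>) = {$, q, w}.
FOLLOW(<K>): in <S>::=<G> <K>, the suffix after <K> is empty, so FOLLOW(<K>) ⊇ FOLLOW(<S>) = {$, w}. Thus FOLLOW(<K>) = {$, w}.

{$, q, w}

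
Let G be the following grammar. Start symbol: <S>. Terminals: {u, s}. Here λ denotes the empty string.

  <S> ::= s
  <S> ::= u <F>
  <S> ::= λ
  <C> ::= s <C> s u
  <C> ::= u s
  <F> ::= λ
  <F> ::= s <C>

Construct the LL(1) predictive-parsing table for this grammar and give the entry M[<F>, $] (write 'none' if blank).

<F> ::= λ

FIRST(<S>) = {λ, s, u}
FIRST(<C>) = {s, u}
FIRST(<F>) = {λ, s}
FOLLOW(<S>) includes $ since <S> is the start symbol.
FOLLOW(<S>): <S> appears on no right-hand side. Thus FOLLOW(<S>) = {$}.
FOLLOW(<F>): in <S>::=u <F>, the suffix after <F> is empty, so FOLLOW(<F>) ⊇ FOLLOW(<S>) = {$}. Thus FOLLOW(<F>) = {$}.
For <F> ::= λ: FIRST(λ) = {λ}, so it goes in M[<F>, t] for t ∈ {}; since λ ∈ FIRST, also for every t ∈ FOLLOW(<F>) = {$}.
For <F> ::= s <C>: FIRST(s <C>) = {s}, so it goes in M[<F>, t] for t ∈ {s}.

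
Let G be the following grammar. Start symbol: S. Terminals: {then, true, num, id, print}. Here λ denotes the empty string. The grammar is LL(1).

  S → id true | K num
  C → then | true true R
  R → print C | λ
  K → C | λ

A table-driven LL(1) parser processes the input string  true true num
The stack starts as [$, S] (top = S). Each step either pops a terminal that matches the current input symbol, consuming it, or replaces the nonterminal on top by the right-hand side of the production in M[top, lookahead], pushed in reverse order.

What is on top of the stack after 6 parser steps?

step 1: stack=$ S  input=true true num $  — expand S → K num
step 2: stack=$ num K  input=true true num $  — expand K → C
step 3: stack=$ num C  input=true true num $  — expand C → true true R
step 4: stack=$ num R true true  input=true true num $  — match true
step 5: stack=$ num R true  input=true num $  — match true
step 6: stack=$ num R  input=num $  — expand R → λ
Stack after step 6: $ num (top = num).

num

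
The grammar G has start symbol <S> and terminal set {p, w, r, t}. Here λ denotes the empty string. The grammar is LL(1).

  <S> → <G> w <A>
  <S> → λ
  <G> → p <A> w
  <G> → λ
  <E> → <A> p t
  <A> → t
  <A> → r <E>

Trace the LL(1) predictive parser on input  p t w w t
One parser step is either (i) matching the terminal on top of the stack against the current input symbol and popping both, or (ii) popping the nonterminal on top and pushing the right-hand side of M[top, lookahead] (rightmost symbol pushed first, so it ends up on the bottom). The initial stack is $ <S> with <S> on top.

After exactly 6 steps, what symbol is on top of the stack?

w

step 1: stack=$ <S>  input=p t w w t $  — expand <S> → <G> w <A>
step 2: stack=$ <A> w <G>  input=p t w w t $  — expand <G> → p <A> w
step 3: stack=$ <A> w w <A> p  input=p t w w t $  — match p
step 4: stack=$ <A> w w <A>  input=t w w t $  — expand <A> → t
step 5: stack=$ <A> w w t  input=t w w t $  — match t
step 6: stack=$ <A> w w  input=w w t $  — match w
Stack after step 6: $ <A> w (top = w).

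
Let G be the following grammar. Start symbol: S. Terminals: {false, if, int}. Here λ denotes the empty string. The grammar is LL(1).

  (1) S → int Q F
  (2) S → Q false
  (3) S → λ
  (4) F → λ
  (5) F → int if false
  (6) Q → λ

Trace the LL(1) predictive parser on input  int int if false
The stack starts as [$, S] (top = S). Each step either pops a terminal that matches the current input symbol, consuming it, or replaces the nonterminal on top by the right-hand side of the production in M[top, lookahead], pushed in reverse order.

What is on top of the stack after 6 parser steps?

false

     Stack           Input               Action
  1  $ S             int int if false $  expand S → int Q F
  2  $ F Q int       int int if false $  match int
  3  $ F Q           int if false $      expand Q → λ
  4  $ F             int if false $      expand F → int if false
  5  $ false if int  int if false $      match int
  6  $ false if      if false $          match if
Stack after step 6: $ false (top = false).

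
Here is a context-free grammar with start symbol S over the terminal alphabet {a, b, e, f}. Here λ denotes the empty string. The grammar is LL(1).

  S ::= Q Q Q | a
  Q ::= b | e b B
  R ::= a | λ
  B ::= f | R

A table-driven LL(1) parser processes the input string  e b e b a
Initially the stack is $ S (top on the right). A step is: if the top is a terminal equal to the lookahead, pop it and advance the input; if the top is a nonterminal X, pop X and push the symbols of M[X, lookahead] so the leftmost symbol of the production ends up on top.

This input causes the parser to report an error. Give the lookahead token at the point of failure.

step 1: stack=$ S  input=e b e b a $  — expand S ::= Q Q Q
step 2: stack=$ Q Q Q  input=e b e b a $  — expand Q ::= e b B
step 3: stack=$ Q Q B b e  input=e b e b a $  — match e
step 4: stack=$ Q Q B b  input=b e b a $  — match b
step 5: stack=$ Q Q B  input=e b a $  — expand B ::= R
step 6: stack=$ Q Q R  input=e b a $  — expand R ::= λ
step 7: stack=$ Q Q  input=e b a $  — expand Q ::= e b B
step 8: stack=$ Q B b e  input=e b a $  — match e
step 9: stack=$ Q B b  input=b a $  — match b
step 10: stack=$ Q B  input=a $  — expand B ::= R
step 11: stack=$ Q R  input=a $  — expand R ::= a
step 12: stack=$ Q a  input=a $  — match a
step 13: stack=$ Q  input=$  — error: M[Q, $] is empty

$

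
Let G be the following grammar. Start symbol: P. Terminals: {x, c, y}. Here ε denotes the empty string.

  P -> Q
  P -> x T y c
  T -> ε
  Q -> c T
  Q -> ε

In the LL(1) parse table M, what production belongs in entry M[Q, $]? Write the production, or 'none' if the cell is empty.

FIRST(T): from T->ε we get {ε}. So FIRST(T) = {ε}.
FIRST(Q): from Q->c T we get {c}; from Q->ε we get {ε}. So FIRST(Q) = {ε, c}.
FIRST(P): from P->Q we get {ε, c}; from P->x T y c we get {x}. So FIRST(P) = {ε, c, x}.
FOLLOW(P) includes $ since P is the start symbol.
FOLLOW(P): P appears on no right-hand side. Thus FOLLOW(P) = {$}.
FOLLOW(Q): in P->Q, the suffix after Q is empty, so FOLLOW(Q) ⊇ FOLLOW(P) = {$}. Thus FOLLOW(Q) = {$}.
For Q -> c T: FIRST(c T) = {c}, so it goes in M[Q, t] for t ∈ {c}.
For Q -> ε: FIRST(ε) = {ε}, so it goes in M[Q, t] for t ∈ {}; since ε ∈ FIRST, also for every t ∈ FOLLOW(Q) = {$}.

Q -> ε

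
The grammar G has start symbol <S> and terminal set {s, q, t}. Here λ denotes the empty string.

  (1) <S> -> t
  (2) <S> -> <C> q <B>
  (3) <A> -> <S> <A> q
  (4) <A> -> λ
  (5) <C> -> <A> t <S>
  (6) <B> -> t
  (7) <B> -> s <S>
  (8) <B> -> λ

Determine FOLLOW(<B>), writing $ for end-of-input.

{$, q, t}

FIRST(<B>) = {λ, s, t}
FIRST(<S>) = {t}  (via <C> q <B>)
FIRST(<A>) = {λ, t}  (via <S> <A> q)
FIRST(<C>) = {t}  (via <A> t <S>)
FOLLOW(<S>) includes $ since <S> is the start symbol.
FOLLOW(<A>): in <A>-><S> <A> q, <A> is followed by q with FIRST {q}; in <C>-><A> t <S>, <A> is followed by t <S> with FIRST {t}. Thus FOLLOW(<A>) = {q, t}.
FOLLOW(<C>): in <S>-><C> q <B>, <C> is followed by q <B> with FIRST {q}. Thus FOLLOW(<C>) = {q}.
FOLLOW(<S>): in <A>-><S> <A> q, <S> is followed by <A> q with FIRST {q, t}; in <C>-><A> t <S>, the suffix after <S> is empty, so FOLLOW(<S>) ⊇ FOLLOW(<C>) = {q}; in <B>->s <S>, the suffix after <S> is empty, so FOLLOW(<S>) ⊇ FOLLOW(<B>) = {$, q, t}. Thus FOLLOW(<S>) = {$, q, t}.
FOLLOW(<B>): in <S>-><C> q <B>, the suffix after <B> is empty, so FOLLOW(<B>) ⊇ FOLLOW(<S>) = {$, q, t}. Thus FOLLOW(<B>) = {$, q, t}.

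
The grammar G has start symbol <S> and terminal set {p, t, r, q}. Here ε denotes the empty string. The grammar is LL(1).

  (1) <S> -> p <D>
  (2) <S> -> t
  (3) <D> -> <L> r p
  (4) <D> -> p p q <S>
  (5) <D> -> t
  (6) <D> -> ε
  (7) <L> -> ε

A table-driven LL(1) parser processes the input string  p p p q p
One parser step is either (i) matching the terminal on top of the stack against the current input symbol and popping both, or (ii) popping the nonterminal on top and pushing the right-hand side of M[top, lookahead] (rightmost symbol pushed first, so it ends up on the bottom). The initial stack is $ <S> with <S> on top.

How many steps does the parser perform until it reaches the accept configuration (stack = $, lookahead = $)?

     Stack        Input        Action
  1  $ <S>        p p p q p $  expand <S> -> p <D>
  2  $ <D> p      p p p q p $  match p
  3  $ <D>        p p q p $    expand <D> -> p p q <S>
  4  $ <S> q p p  p p q p $    match p
  5  $ <S> q p    p q p $      match p
  6  $ <S> q      q p $        match q
  7  $ <S>        p $          expand <S> -> p <D>
  8  $ <D> p      p $          match p
  9  $ <D>        $            expand <D> -> ε
Accept reached after 9 steps.

9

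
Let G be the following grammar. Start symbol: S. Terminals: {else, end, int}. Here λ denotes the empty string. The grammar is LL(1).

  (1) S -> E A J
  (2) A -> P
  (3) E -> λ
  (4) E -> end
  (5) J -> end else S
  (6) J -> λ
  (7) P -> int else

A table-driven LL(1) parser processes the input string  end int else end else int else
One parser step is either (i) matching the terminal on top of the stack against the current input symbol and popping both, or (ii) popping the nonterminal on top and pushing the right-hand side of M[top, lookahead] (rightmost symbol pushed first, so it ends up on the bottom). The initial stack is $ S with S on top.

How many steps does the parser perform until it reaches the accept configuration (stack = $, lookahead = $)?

      Stack         Input                             Action
   1  $ S           end int else end else int else $  expand S -> E A J
   2  $ J A E       end int else end else int else $  expand E -> end
   3  $ J A end     end int else end else int else $  match end
   4  $ J A         int else end else int else $      expand A -> P
   5  $ J P         int else end else int else $      expand P -> int else
   6  $ J else int  int else end else int else $      match int
   7  $ J else      else end else int else $          match else
   8  $ J           end else int else $               expand J -> end else S
   9  $ S else end  end else int else $               match end
  10  $ S else      else int else $                   match else
  11  $ S           int else $                        expand S -> E A J
  12  $ J A E       int else $                        expand E -> λ
  13  $ J A         int else $                        expand A -> P
  14  $ J P         int else $                        expand P -> int else
  15  $ J else int  int else $                        match int
  16  $ J else      else $                            match else
  17  $ J           $                                 expand J -> λ
Accept reached after 17 steps.

17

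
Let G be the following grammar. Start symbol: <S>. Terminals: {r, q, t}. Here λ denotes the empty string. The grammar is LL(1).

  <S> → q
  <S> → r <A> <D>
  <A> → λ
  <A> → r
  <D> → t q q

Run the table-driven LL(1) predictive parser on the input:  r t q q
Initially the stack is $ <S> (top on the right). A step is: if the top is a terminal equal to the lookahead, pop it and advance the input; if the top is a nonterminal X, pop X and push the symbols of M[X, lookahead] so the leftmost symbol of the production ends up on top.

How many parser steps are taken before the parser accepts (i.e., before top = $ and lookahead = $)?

step 1: stack=$ <S>  input=r t q q $  — expand <S> → r <A> <D>
step 2: stack=$ <D> <A> r  input=r t q q $  — match r
step 3: stack=$ <D> <A>  input=t q q $  — expand <A> → λ
step 4: stack=$ <D>  input=t q q $  — expand <D> → t q q
step 5: stack=$ q q t  input=t q q $  — match t
step 6: stack=$ q q  input=q q $  — match q
step 7: stack=$ q  input=q $  — match q
Accept reached after 7 steps.

7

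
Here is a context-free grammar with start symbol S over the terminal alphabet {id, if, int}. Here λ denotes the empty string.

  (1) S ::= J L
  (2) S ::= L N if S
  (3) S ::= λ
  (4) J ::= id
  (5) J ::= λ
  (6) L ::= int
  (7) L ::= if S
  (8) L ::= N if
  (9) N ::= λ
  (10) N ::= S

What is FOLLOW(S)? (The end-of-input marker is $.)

FIRST(J): from J::=id we get {id}; from J::=λ we get {λ}. So FIRST(J) = {λ, id}.
FIRST(S): from S::=J L we get {id, if, int}; from S::=L N if S we get {id, if, int}; from S::=λ we get {λ}. So FIRST(S) = {λ, id, if, int}.
FIRST(N): from N::=λ we get {λ}; from N::=S we get {λ, id, if, int}. So FIRST(N) = {λ, id, if, int}.
FIRST(L): from L::=int we get {int}; from L::=if S we get {if}; from L::=N if we get {id, if, int}. So FIRST(L) = {id, if, int}.
FOLLOW(S) includes $ since S is the start symbol.
FOLLOW(J): in S::=J L, J is followed by L with FIRST {id, if, int}. Thus FOLLOW(J) = {id, if, int}.
FOLLOW(N): in S::=L N if S, N is followed by if S with FIRST {if}; in L::=N if, N is followed by if with FIRST {if}. Thus FOLLOW(N) = {if}.
FOLLOW(S): in S::=L N if S, the suffix after S is empty (adds nothing new); in L::=if S, the suffix after S is empty, so FOLLOW(S) ⊇ FOLLOW(L) = {$, id, if, int}; in N::=S, the suffix after S is empty, so FOLLOW(S) ⊇ FOLLOW(N) = {if}. Thus FOLLOW(S) = {$, id, if, int}.
FOLLOW(L): in S::=J L, the suffix after L is empty, so FOLLOW(L) ⊇ FOLLOW(S) = {$, id, if, int}; in S::=L N if S, L is followed by N if S with FIRST {id, if, int}. Thus FOLLOW(L) = {$, id, if, int}.

{$, id, if, int}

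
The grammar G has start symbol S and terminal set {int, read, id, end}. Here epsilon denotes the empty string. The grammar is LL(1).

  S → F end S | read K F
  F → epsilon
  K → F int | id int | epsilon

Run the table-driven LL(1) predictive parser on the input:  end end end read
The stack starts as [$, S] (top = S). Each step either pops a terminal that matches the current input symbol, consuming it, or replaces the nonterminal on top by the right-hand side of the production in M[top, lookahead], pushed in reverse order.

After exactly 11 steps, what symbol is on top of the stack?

      Stack       Input               Action
   1  $ S         end end end read $  expand S → F end S
   2  $ S end F   end end end read $  expand F → epsilon
   3  $ S end     end end end read $  match end
   4  $ S         end end read $      expand S → F end S
   5  $ S end F   end end read $      expand F → epsilon
   6  $ S end     end end read $      match end
   7  $ S         end read $          expand S → F end S
   8  $ S end F   end read $          expand F → epsilon
   9  $ S end     end read $          match end
  10  $ S         read $              expand S → read K F
  11  $ F K read  read $              match read
Stack after step 11: $ F K (top = K).

K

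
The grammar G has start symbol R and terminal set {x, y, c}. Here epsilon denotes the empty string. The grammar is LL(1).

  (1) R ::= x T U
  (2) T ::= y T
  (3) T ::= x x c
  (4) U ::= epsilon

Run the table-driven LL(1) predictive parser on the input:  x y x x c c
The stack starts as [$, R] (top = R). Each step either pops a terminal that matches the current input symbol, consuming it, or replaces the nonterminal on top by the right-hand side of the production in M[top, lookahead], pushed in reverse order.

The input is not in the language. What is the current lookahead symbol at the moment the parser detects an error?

     Stack      Input          Action
  1  $ R        x y x x c c $  expand R ::= x T U
  2  $ U T x    x y x x c c $  match x
  3  $ U T      y x x c c $    expand T ::= y T
  4  $ U T y    y x x c c $    match y
  5  $ U T      x x c c $      expand T ::= x x c
  6  $ U c x x  x x c c $      match x
  7  $ U c x    x c c $        match x
  8  $ U c      c c $          match c
  9  $ U        c $            error: M[U, c] is empty

c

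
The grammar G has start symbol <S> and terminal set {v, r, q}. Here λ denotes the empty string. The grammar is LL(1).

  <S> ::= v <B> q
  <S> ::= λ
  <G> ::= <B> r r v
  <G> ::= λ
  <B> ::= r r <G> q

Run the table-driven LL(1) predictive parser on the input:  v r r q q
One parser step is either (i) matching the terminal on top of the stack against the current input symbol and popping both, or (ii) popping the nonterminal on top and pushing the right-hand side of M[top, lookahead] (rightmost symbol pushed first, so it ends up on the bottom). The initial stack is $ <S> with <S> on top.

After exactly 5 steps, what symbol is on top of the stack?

     Stack          Input        Action
  1  $ <S>          v r r q q $  expand <S> ::= v <B> q
  2  $ q <B> v      v r r q q $  match v
  3  $ q <B>        r r q q $    expand <B> ::= r r <G> q
  4  $ q q <G> r r  r r q q $    match r
  5  $ q q <G> r    r q q $      match r
Stack after step 5: $ q q <G> (top = <G>).

<G>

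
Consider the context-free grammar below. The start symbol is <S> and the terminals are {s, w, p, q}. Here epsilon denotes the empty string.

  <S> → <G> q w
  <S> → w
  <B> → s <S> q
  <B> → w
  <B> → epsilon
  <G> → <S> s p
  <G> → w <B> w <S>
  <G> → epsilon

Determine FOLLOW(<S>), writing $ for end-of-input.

FIRST(<B>): from <B>→s <S> q we get {s}; from <B>→w we get {w}; from <B>→epsilon we get {epsilon}. So FIRST(<B>) = {epsilon, s, w}.
FIRST(<S>): from <S>→<G> q w we get {q, w}; from <S>→w we get {w}. So FIRST(<S>) = {q, w}.
FIRST(<G>): from <G>→<S> s p we get {q, w}; from <G>→w <B> w <S> we get {w}; from <G>→epsilon we get {epsilon}. So FIRST(<G>) = {epsilon, q, w}.
FOLLOW(<S>) includes $ since <S> is the start symbol.
FOLLOW(<B>): in <G>→w <B> w <S>, <B> is followed by w <S> with FIRST {w}. Thus FOLLOW(<B>) = {w}.
FOLLOW(<G>): in <S>→<G> q w, <G> is followed by q w with FIRST {q}. Thus FOLLOW(<G>) = {q}.
FOLLOW(<S>): in <B>→s <S> q, <S> is followed by q with FIRST {q}; in <G>→<S> s p, <S> is followed by s p with FIRST {s}; in <G>→w <B> w <S>, the suffix after <S> is empty, so FOLLOW(<S>) ⊇ FOLLOW(<G>) = {q}. Thus FOLLOW(<S>) = {$, q, s}.

{$, q, s}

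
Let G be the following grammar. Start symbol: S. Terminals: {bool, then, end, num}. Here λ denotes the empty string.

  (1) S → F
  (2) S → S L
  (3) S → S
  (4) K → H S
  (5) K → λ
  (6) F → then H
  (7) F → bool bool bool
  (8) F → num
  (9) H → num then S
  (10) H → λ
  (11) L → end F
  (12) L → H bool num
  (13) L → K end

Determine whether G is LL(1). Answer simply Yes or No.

FIRST(S) = {bool, num, then}
FIRST(K) = {λ, bool, num, then}
FIRST(F) = {bool, num, then}
FIRST(H) = {λ, num}
FIRST(L) = {bool, end, num, then}
FOLLOW(S) = {$, bool, end, num, then}
FOLLOW(K) = {end}
FOLLOW(F) = {$, bool, end, num, then}
FOLLOW(H) = {$, bool, end, num, then}
FOLLOW(L) = {$, bool, end, num, then}
Cell M[H, num] receives both H → num then S and H → λ — the grammar is not LL(1).

No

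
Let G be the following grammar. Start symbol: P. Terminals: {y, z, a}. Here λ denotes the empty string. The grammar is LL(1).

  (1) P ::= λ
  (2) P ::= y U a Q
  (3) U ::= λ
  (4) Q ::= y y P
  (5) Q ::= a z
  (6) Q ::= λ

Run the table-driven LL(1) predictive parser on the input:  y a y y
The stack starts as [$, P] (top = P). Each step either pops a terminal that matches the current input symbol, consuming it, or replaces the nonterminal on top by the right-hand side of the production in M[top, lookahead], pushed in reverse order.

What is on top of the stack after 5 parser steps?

step 1: stack=$ P  input=y a y y $  — expand P ::= y U a Q
step 2: stack=$ Q a U y  input=y a y y $  — match y
step 3: stack=$ Q a U  input=a y y $  — expand U ::= λ
step 4: stack=$ Q a  input=a y y $  — match a
step 5: stack=$ Q  input=y y $  — expand Q ::= y y P
Stack after step 5: $ P y y (top = y).

y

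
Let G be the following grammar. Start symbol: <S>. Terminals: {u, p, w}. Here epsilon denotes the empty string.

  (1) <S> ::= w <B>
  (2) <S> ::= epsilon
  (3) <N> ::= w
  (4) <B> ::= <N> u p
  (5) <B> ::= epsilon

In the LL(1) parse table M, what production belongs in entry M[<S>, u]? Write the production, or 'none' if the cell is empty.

FIRST(<S>): from <S>::=w <B> we get {w}; from <S>::=epsilon we get {epsilon}. So FIRST(<S>) = {epsilon, w}.
FIRST(<N>): from <N>::=w we get {w}. So FIRST(<N>) = {w}.
FIRST(<B>): from <B>::=<N> u p we get {w}; from <B>::=epsilon we get {epsilon}. So FIRST(<B>) = {epsilon, w}.
FOLLOW(<S>) includes $ since <S> is the start symbol.
FOLLOW(<S>): <S> appears on no right-hand side. Thus FOLLOW(<S>) = {$}.
For <S> ::= w <B>: FIRST(w <B>) = {w}, so it goes in M[<S>, t] for t ∈ {w}.
For <S> ::= epsilon: FIRST(epsilon) = {epsilon}, so it goes in M[<S>, t] for t ∈ {}; since epsilon ∈ FIRST, also for every t ∈ FOLLOW(<S>) = {$}.
None of these place a production in M[<S>, u].

none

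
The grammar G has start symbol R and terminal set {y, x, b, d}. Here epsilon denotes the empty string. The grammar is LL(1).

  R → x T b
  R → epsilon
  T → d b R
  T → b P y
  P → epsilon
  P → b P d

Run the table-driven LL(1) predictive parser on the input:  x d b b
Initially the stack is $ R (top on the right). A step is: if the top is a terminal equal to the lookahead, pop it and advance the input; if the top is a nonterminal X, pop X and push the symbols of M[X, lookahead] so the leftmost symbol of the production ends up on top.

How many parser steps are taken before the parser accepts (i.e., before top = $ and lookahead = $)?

     Stack      Input      Action
  1  $ R        x d b b $  expand R → x T b
  2  $ b T x    x d b b $  match x
  3  $ b T      d b b $    expand T → d b R
  4  $ b R b d  d b b $    match d
  5  $ b R b    b b $      match b
  6  $ b R      b $        expand R → epsilon
  7  $ b        b $        match b
Accept reached after 7 steps.

7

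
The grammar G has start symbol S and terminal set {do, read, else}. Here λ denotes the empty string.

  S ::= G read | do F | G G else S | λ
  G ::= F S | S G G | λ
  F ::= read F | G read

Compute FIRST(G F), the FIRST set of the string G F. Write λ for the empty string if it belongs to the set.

{do, else, read}

FIRST(S): from S::=G read we get {do, else, read}; from S::=do F we get {do}; from S::=G G else S we get {do, else, read}; from S::=λ we get {λ}. So FIRST(S) = {λ, do, else, read}.
FIRST(G): from G::=F S we get {do, else, read}; from G::=S G G we get {λ, do, else, read}; from G::=λ we get {λ}. So FIRST(G) = {λ, do, else, read}.
FIRST(F): from F::=read F we get {read}; from F::=G read we get {do, else, read}. So FIRST(F) = {do, else, read}.
FIRST(G F): take FIRST of each symbol in turn, carrying on past any symbol whose FIRST contains λ; result {do, else, read}.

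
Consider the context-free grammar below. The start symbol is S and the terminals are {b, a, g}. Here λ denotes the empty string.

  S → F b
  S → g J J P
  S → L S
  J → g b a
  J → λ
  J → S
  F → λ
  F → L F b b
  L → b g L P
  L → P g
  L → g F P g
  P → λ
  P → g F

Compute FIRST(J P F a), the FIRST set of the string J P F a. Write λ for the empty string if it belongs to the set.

FIRST(P): from P→λ we get {λ}; from P→g F we get {g}. So FIRST(P) = {λ, g}.
FIRST(L): from L→b g L P we get {b}; from L→P g we get {g}; from L→g F P g we get {g}. So FIRST(L) = {b, g}.
FIRST(F): from F→λ we get {λ}; from F→L F b b we get {b, g}. So FIRST(F) = {λ, b, g}.
FIRST(S): from S→F b we get {b, g}; from S→g J J P we get {g}; from S→L S we get {b, g}. So FIRST(S) = {b, g}.
FIRST(J): from J→g b a we get {g}; from J→λ we get {λ}; from J→S we get {b, g}. So FIRST(J) = {λ, b, g}.
FIRST(J P F a): take FIRST of each symbol in turn, carrying on past any symbol whose FIRST contains λ; result {a, b, g}.

{a, b, g}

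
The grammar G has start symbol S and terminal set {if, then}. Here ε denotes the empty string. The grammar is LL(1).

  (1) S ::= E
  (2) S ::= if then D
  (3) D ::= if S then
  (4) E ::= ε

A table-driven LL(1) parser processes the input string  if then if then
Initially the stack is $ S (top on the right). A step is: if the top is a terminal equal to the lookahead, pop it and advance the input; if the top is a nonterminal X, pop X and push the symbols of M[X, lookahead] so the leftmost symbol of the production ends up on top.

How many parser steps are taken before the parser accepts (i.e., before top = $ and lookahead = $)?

8

step 1: stack=$ S  input=if then if then $  — expand S ::= if then D
step 2: stack=$ D then if  input=if then if then $  — match if
step 3: stack=$ D then  input=then if then $  — match then
step 4: stack=$ D  input=if then $  — expand D ::= if S then
step 5: stack=$ then S if  input=if then $  — match if
step 6: stack=$ then S  input=then $  — expand S ::= E
step 7: stack=$ then E  input=then $  — expand E ::= ε
step 8: stack=$ then  input=then $  — match then
Accept reached after 8 steps.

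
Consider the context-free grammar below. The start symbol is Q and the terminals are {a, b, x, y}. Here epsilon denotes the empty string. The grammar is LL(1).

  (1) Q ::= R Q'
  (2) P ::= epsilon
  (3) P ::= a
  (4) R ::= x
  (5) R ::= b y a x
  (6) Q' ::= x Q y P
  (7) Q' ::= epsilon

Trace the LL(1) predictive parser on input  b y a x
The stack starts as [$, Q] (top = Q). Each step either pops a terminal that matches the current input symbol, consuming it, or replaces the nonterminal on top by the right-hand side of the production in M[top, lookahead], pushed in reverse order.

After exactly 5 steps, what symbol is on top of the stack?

x

     Stack         Input      Action
  1  $ Q           b y a x $  expand Q ::= R Q'
  2  $ Q' R        b y a x $  expand R ::= b y a x
  3  $ Q' x a y b  b y a x $  match b
  4  $ Q' x a y    y a x $    match y
  5  $ Q' x a      a x $      match a
Stack after step 5: $ Q' x (top = x).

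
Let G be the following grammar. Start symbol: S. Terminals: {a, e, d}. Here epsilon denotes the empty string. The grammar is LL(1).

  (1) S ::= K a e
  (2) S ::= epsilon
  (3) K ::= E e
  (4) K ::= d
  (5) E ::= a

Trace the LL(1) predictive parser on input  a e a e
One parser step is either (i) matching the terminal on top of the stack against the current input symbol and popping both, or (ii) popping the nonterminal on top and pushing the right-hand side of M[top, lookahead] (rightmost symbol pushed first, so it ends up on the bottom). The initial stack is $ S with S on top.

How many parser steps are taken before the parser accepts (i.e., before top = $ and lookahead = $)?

7

     Stack      Input      Action
  1  $ S        a e a e $  expand S ::= K a e
  2  $ e a K    a e a e $  expand K ::= E e
  3  $ e a e E  a e a e $  expand E ::= a
  4  $ e a e a  a e a e $  match a
  5  $ e a e    e a e $    match e
  6  $ e a      a e $      match a
  7  $ e        e $        match e
Accept reached after 7 steps.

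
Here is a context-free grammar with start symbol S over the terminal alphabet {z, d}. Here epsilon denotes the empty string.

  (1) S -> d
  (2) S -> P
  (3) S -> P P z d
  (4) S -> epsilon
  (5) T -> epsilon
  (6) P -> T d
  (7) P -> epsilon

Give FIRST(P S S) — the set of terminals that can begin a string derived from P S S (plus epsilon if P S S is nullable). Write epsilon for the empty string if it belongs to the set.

{epsilon, d, z}

FIRST(T) = {epsilon}
FIRST(P) = {epsilon, d}  (via T d)
FIRST(S) = {epsilon, d, z}  (via P, P P z d)
FIRST(P S S): take FIRST of each symbol in turn, carrying on past any symbol whose FIRST contains epsilon; result {epsilon, d, z}.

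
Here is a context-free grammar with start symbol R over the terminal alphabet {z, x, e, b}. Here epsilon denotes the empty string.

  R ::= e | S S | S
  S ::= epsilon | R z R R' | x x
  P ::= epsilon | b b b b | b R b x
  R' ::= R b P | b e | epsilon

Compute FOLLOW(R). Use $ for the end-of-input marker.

{$, b, e, x, z}

FIRST(P) = {epsilon, b}
FIRST(R) = {epsilon, e, x, z}  (via S S, S)
FIRST(S) = {epsilon, e, x, z}  (via R z R R')
FIRST(R') = {epsilon, b, e, x, z}  (via R b P)
FOLLOW(R) includes $ since R is the start symbol.
FOLLOW(R): in S::=R z R R' (occurrence 1), R is followed by z R R' with FIRST {z}; in S::=R z R R' (occurrence 2), R is followed by R' with FIRST {epsilon, b, e, x, z}; in S::=R z R R' (occurrence 2), the suffix after R is nullable, so FOLLOW(R) ⊇ FOLLOW(S) = {$, b, e, x, z}; in P::=b R b x, R is followed by b x with FIRST {b}; in R'::=R b P, R is followed by b P with FIRST {b}. Thus FOLLOW(R) = {$, b, e, x, z}.
FOLLOW(S): in R::=S S (occurrence 1), S is followed by S with FIRST {epsilon, e, x, z}; in R::=S S (occurrence 1), the suffix after S is nullable, so FOLLOW(S) ⊇ FOLLOW(R) = {$, b, e, x, z}; in R::=S S (occurrence 2), the suffix after S is empty, so FOLLOW(S) ⊇ FOLLOW(R) = {$, b, e, x, z}; in R::=S, the suffix after S is empty, so FOLLOW(S) ⊇ FOLLOW(R) = {$, b, e, x, z}. Thus FOLLOW(S) = {$, b, e, x, z}.
FOLLOW(R'): in S::=R z R R', the suffix after R' is empty, so FOLLOW(R') ⊇ FOLLOW(S) = {$, b, e, x, z}. Thus FOLLOW(R') = {$, b, e, x, z}.
FOLLOW(P): in R'::=R b P, the suffix after P is empty, so FOLLOW(P) ⊇ FOLLOW(R') = {$, b, e, x, z}. Thus FOLLOW(P) = {$, b, e, x, z}.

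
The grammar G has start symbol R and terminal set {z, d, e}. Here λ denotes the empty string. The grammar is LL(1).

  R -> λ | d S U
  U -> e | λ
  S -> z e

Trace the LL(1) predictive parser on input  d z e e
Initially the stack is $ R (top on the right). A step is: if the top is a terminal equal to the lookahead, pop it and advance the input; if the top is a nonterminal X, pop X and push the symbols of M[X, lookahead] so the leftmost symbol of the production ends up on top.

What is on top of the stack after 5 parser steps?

step 1: stack=$ R  input=d z e e $  — expand R -> d S U
step 2: stack=$ U S d  input=d z e e $  — match d
step 3: stack=$ U S  input=z e e $  — expand S -> z e
step 4: stack=$ U e z  input=z e e $  — match z
step 5: stack=$ U e  input=e e $  — match e
Stack after step 5: $ U (top = U).

U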